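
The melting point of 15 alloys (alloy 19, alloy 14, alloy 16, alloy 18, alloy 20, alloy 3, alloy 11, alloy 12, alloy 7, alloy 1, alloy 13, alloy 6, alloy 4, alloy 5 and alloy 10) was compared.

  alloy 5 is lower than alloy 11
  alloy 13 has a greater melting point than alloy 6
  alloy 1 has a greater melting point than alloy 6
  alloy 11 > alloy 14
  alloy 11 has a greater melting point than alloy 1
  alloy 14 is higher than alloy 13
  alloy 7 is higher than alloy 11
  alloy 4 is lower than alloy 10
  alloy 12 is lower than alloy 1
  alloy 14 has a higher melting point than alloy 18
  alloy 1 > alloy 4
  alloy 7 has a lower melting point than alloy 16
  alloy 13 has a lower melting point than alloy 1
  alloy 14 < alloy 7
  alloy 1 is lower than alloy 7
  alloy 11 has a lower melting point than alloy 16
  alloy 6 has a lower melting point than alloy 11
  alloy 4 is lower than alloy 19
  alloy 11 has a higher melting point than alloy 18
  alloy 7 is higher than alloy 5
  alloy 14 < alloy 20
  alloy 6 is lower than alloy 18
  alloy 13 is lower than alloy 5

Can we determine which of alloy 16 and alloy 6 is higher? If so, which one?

alloy 16

alloy 6 < alloy 13 and alloy 13 < alloy 1 give alloy 6 < alloy 1.
With alloy 1 < alloy 11: alloy 6 < alloy 13 < alloy 1 < alloy 11.
Then alloy 11 < alloy 7 extends the chain to alloy 7.
With alloy 7 < alloy 16: alloy 6 < alloy 13 < alloy 1 < alloy 11 < alloy 7 < alloy 16.
So alloy 16 is higher.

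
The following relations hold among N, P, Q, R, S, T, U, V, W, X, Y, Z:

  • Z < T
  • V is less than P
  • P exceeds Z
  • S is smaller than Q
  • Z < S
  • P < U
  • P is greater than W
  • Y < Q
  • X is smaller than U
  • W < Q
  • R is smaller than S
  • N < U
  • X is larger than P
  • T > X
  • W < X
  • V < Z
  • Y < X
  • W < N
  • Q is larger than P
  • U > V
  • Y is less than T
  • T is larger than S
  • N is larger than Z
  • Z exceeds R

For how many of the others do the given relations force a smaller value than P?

From P the given relations immediately reach V, Z, W.
From those, R — 4 in total.
Nothing else is reachable below P; 4 in all.

4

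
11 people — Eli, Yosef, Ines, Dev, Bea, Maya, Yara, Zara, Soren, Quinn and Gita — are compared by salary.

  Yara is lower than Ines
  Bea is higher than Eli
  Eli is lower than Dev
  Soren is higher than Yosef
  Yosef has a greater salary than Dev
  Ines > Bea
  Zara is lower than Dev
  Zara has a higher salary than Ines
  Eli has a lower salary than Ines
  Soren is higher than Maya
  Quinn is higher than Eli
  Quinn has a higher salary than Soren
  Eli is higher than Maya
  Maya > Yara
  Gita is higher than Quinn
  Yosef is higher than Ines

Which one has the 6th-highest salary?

The consecutive relations fix a unique order: Yara < Maya < Eli < Bea < Ines < Zara < Dev < Yosef < Soren < Quinn < Gita.
Counting 6 from the largest end gives Zara.

Zara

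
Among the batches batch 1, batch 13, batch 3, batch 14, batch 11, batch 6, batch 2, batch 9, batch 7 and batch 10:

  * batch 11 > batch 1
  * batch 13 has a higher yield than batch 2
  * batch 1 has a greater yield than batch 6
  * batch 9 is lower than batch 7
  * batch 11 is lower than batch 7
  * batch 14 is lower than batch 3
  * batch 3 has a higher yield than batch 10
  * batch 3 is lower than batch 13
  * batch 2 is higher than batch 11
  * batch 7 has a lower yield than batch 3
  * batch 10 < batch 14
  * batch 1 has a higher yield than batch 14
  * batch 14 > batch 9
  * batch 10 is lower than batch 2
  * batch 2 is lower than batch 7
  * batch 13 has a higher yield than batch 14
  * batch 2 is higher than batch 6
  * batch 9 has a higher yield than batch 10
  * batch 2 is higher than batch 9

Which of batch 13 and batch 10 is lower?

batch 10

Following the relations from batch 10: batch 10 < batch 9 < batch 14 < batch 1 < batch 11 < batch 2 < batch 7 < batch 3 < batch 13.
So batch 10 < batch 13; batch 10 is the lower of the two.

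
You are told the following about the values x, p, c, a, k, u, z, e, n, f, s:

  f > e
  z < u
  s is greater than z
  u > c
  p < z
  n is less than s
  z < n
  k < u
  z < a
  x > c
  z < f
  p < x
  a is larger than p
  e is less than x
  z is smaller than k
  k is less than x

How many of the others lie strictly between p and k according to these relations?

The relations place p below k. An element lies strictly between them when it is forced above p and also forced below k.
Above p: {z, u, n, x, f, a, s}. Below k: {z}.
Intersection: {z} — 1.

1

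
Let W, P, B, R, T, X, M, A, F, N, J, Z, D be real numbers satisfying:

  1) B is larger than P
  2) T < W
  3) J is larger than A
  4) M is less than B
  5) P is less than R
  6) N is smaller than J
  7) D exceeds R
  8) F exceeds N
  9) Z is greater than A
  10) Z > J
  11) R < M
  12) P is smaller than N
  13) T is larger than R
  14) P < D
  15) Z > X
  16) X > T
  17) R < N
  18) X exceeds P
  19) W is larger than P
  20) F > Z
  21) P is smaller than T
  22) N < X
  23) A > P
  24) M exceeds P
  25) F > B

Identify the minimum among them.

R is not least since P < R; A is not least since P < A; D is not least since R < D; M is not least since P < M; N is not least since P < N; T is not least since R < T; W is not least since P < W; X is not least since P < X; J is not least since N < J; B is not least since P < B; Z is not least since J < Z; F is not least since B < F.
Only P has nothing below it, so P is the minimum.

P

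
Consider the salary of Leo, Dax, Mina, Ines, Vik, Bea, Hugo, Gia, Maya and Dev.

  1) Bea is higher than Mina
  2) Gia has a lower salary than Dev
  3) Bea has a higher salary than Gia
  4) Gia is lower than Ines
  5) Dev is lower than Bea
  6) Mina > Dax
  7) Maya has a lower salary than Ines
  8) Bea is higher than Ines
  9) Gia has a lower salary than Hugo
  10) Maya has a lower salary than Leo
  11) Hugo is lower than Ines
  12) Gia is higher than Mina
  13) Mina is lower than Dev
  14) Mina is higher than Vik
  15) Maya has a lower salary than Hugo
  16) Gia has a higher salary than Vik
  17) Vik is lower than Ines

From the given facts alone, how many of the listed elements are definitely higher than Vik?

From Vik the given relations immediately reach Mina, Gia, Ines.
From those, Dev, Hugo, Bea — 6 in total.
No other element is forced above Vik by the given relations, so the count is 6.

6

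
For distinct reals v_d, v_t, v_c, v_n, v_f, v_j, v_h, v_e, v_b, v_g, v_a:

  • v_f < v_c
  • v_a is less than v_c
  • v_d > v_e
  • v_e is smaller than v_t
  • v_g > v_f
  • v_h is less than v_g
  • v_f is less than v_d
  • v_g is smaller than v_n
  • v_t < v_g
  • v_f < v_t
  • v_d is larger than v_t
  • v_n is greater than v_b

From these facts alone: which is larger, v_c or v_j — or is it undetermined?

Following every chain through v_j: nothing is chained to v_j.
v_c is not reached, and no chain runs the other way from v_c to v_j.
So the given relations leave the order of v_j and v_c undetermined.

undetermined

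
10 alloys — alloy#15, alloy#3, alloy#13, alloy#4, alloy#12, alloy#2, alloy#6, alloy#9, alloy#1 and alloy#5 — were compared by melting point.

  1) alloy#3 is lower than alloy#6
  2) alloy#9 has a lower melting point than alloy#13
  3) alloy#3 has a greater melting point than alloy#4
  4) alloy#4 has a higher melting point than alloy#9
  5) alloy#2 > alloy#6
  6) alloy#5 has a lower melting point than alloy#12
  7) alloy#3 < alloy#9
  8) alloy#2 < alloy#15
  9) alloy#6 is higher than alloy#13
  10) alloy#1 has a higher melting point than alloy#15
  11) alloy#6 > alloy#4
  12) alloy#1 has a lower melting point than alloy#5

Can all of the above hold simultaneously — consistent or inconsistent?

Chaining the given relations yields alloy#4 < alloy#3 < alloy#9, so alloy#4 < alloy#9. But one relation states alloy#9 < alloy#4. These cannot both hold.

inconsistent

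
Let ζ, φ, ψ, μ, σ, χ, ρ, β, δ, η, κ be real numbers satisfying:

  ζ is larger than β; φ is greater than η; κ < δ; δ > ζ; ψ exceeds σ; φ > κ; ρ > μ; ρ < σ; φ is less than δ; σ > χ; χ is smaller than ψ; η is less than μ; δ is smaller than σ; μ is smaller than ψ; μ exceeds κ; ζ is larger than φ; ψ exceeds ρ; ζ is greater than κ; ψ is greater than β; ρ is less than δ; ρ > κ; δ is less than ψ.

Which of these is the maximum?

η is not greatest since η < φ; κ is not greatest since κ < ζ; β is not greatest since β < ψ; μ is not greatest since μ < ψ; φ is not greatest since φ < ζ; ρ is not greatest since ρ < δ; ζ is not greatest since ζ < δ; δ is not greatest since δ < ψ; χ is not greatest since χ < σ; σ is not greatest since σ < ψ.
Only ψ has nothing above it, so ψ is the maximum.

ψ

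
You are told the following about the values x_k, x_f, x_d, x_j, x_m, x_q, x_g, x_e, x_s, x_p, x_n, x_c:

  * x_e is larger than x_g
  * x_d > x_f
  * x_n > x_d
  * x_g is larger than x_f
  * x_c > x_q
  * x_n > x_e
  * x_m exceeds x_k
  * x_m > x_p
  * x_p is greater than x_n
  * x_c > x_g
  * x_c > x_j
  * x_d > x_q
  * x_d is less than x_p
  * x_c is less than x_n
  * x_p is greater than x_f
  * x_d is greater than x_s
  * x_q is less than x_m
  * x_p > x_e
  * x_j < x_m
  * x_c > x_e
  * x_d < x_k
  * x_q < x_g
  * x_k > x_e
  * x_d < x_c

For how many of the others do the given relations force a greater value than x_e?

Directly above x_e: x_k, x_c, x_n, x_p.
One step further: x_m (5 so far).
No other element is forced above x_e by the given relations, so the count is 5.

5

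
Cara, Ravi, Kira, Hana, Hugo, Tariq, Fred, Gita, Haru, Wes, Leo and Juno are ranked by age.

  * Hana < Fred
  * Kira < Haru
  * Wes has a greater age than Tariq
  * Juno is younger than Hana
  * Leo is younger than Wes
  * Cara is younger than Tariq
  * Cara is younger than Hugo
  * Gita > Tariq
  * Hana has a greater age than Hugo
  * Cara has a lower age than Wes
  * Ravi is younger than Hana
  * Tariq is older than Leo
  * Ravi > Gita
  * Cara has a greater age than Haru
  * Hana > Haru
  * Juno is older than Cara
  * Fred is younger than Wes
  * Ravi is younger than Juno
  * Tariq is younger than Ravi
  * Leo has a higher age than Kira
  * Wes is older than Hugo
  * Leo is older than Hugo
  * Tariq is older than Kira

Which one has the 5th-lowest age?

Leo

Piecing the relations together gives one ordering: Kira < Haru < Cara < Hugo < Leo < Tariq < Gita < Ravi < Juno < Hana < Fred < Wes.
Counting 5 from the smallest end gives Leo.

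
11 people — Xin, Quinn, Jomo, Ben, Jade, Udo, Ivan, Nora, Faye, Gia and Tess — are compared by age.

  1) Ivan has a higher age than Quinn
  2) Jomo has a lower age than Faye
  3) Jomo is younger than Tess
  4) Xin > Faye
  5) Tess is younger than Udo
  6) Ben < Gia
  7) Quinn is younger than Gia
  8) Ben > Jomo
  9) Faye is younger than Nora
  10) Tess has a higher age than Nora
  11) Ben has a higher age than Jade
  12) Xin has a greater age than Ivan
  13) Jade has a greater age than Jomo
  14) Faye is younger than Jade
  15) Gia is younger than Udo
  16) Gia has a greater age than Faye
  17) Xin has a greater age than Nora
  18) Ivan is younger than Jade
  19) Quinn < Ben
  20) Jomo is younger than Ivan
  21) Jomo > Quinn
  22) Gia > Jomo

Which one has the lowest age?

Chaining upward from Quinn: directly above it, Jomo, Ivan, Ben, Gia; then Faye, Jade, Tess, Udo, Xin; then Nora.
That covers every other element, and nothing is given below Quinn, so Quinn is the lowest age.

Quinn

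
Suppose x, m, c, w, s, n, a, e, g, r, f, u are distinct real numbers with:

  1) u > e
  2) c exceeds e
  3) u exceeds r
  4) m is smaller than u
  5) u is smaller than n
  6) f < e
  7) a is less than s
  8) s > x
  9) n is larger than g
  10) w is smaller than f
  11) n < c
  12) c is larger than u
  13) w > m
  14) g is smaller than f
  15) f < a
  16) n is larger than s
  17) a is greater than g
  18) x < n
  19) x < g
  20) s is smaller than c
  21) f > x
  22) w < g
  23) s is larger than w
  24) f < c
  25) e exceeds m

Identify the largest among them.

Chaining downward from c: directly below it, f, e, u, s, n; then r, m, x, w, g, a.
That covers every other element, and nothing is given above c, so c is the largest.

c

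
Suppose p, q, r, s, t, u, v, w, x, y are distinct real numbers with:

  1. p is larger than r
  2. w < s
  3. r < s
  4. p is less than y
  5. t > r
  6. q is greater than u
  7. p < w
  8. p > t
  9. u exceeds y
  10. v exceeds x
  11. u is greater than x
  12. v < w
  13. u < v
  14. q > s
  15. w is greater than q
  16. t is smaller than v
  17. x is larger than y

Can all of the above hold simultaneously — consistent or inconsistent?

inconsistent

Chaining the given relations yields w < s < q, so w < q. But one relation states q < w. These cannot both hold.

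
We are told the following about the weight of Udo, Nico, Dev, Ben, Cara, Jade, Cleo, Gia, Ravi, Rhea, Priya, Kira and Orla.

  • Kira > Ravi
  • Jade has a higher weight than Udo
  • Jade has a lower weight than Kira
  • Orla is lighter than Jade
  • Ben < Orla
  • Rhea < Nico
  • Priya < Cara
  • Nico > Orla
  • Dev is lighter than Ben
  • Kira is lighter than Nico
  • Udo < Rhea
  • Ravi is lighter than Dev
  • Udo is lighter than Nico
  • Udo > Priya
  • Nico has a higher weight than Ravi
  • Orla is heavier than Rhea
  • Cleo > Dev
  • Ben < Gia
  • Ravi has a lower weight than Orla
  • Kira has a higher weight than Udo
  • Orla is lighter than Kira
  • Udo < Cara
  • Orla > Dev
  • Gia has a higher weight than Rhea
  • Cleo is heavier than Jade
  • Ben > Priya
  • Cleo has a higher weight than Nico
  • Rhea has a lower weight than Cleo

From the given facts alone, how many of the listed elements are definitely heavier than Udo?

From Udo the given relations immediately reach Rhea, Cara, Jade, Kira, Nico.
From those, Orla, Gia, Cleo — 8 in total.
Nothing else is reachable above Udo; 8 in all.

8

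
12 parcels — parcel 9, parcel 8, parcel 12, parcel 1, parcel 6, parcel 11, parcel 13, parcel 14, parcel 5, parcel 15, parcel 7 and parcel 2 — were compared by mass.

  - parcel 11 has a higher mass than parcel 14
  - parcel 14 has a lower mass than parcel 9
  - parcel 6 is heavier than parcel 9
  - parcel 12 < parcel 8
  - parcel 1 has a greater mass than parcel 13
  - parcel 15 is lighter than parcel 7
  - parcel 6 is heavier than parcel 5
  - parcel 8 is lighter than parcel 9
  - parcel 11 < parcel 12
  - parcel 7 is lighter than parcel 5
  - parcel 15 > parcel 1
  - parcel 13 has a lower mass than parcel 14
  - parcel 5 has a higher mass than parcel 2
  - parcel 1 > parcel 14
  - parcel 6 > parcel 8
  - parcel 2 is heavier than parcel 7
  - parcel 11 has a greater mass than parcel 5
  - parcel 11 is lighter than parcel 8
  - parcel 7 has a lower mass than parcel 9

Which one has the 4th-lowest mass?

parcel 15

Chaining the given pairs: parcel 13 < parcel 14 < parcel 1 < parcel 15 < parcel 7 < parcel 2 < parcel 5 < parcel 11 < parcel 12 < parcel 8 < parcel 9 < parcel 6.
The 4th smallest is parcel 15.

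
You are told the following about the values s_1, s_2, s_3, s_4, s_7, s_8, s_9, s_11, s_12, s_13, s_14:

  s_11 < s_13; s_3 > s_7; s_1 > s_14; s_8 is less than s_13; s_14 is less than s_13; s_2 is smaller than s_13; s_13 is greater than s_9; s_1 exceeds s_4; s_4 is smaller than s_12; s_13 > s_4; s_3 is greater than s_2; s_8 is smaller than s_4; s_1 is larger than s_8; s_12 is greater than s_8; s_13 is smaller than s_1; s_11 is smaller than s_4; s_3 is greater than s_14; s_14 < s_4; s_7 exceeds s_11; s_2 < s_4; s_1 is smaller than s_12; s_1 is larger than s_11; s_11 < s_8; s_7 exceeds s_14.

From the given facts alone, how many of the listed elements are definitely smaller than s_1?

Directly below s_1: s_14, s_11, s_8, s_4, s_13.
One step further: s_9, s_2 (7 so far).
No other element is forced below s_1 by the given relations, so the count is 7.

7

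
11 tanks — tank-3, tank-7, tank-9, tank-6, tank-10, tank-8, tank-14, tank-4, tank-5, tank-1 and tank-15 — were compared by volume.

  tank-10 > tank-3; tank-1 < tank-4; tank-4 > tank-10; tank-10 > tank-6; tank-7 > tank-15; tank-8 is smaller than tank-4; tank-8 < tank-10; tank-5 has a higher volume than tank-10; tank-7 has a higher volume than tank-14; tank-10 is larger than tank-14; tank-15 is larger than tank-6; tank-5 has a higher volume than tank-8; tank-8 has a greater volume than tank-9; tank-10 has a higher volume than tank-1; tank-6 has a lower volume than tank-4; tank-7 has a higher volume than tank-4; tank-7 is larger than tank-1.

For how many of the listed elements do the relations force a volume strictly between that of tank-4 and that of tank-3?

1

Chaining upward from tank-3 reaches: tank-10, tank-5, tank-7.
Chaining downward from tank-4 reaches: tank-6, tank-1, tank-9, tank-14, tank-8, tank-10.
Strictly between tank-3 and tank-4 are those in both lists: tank-10 — 1 element.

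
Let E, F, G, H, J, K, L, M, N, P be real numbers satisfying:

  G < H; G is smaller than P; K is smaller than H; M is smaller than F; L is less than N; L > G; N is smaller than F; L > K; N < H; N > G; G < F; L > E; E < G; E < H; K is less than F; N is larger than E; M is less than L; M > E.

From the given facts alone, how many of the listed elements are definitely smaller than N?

5

The elements the relations force below N are K, E, M, G, L — no chain reaches any other.
That is 5.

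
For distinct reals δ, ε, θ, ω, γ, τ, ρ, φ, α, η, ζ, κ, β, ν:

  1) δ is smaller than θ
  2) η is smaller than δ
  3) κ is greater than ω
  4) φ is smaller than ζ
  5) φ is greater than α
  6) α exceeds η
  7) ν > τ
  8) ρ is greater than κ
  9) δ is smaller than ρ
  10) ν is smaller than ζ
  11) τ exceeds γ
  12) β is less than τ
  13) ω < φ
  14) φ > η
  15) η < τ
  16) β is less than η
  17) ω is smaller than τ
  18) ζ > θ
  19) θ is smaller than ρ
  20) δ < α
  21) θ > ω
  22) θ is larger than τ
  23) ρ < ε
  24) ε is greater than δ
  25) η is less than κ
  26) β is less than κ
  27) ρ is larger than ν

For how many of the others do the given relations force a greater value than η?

10

The elements the relations force above η are δ, τ, ν, κ, α, θ, ρ, φ, ζ, ε — no chain reaches any other.
That is 10.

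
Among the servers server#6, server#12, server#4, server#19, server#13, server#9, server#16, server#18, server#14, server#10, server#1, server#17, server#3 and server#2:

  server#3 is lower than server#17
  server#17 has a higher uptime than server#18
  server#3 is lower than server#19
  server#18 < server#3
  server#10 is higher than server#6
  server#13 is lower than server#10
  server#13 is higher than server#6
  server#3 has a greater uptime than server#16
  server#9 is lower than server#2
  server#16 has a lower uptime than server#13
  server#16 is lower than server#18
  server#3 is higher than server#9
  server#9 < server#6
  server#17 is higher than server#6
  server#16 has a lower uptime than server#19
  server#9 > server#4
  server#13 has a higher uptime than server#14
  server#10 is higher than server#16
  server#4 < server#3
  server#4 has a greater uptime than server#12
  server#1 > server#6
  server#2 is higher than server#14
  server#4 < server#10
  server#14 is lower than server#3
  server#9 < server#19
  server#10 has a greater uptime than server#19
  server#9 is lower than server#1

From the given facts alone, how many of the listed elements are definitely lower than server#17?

From server#17 the given relations immediately reach server#18, server#3, server#6.
From those, server#16, server#4, server#14, server#9 — 7 in total.
From those, server#12 — 8 in total.
Nothing else is reachable below server#17; 8 in all.

8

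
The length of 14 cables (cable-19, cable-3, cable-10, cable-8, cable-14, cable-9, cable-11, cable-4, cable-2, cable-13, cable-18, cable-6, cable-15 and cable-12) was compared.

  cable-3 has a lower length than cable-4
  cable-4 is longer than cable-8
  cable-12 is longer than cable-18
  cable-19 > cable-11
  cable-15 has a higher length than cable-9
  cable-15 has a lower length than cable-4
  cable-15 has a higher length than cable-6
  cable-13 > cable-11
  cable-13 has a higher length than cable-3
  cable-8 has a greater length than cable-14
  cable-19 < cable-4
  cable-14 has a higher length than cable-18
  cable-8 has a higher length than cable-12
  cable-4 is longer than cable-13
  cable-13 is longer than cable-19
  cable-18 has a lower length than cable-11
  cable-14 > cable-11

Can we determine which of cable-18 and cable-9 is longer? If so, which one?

undetermined

Following every chain through cable-9: above cable-9 we get cable-15, cable-4.
cable-18 is not reached, and no chain runs the other way from cable-18 to cable-9.
So the given relations leave the order of cable-9 and cable-18 undetermined.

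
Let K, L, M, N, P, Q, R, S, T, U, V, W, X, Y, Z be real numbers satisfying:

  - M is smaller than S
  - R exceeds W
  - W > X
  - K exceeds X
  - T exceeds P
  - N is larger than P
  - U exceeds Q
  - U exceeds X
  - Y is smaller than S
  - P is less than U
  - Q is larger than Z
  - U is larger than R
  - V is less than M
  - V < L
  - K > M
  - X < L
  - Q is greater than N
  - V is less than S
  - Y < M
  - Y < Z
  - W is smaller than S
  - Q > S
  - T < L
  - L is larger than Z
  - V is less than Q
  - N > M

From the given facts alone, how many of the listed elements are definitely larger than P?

Directly above P: N, T, U.
One step further: Q, L (5 so far).
No other element is forced above P by the given relations, so the count is 5.

5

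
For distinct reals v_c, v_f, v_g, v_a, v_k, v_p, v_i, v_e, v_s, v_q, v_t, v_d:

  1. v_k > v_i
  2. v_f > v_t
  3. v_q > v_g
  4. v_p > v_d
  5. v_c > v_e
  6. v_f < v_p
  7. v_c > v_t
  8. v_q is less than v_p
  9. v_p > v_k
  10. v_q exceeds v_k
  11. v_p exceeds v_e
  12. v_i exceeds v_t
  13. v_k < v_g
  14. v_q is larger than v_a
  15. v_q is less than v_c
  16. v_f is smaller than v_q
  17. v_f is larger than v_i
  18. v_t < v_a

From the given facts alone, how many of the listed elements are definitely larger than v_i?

Directly above v_i: v_k, v_f.
One step further: v_g, v_q, v_p (5 so far).
One step further: v_c (6 so far).
Nothing else is reachable above v_i; 6 in all.

6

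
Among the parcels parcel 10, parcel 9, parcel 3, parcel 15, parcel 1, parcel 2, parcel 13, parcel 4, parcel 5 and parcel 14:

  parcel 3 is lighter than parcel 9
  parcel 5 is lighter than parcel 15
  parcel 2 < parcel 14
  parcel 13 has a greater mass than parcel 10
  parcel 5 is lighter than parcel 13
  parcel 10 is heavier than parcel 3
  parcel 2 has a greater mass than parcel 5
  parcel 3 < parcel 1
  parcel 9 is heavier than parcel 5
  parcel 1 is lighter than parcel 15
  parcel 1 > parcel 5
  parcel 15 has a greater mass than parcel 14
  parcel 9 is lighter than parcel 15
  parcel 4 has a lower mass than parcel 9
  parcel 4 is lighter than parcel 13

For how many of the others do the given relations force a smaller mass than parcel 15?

The elements the relations force below parcel 15 are parcel 3, parcel 4, parcel 5, parcel 2, parcel 1, parcel 14, parcel 9 — no chain reaches any other.
That is 7.

7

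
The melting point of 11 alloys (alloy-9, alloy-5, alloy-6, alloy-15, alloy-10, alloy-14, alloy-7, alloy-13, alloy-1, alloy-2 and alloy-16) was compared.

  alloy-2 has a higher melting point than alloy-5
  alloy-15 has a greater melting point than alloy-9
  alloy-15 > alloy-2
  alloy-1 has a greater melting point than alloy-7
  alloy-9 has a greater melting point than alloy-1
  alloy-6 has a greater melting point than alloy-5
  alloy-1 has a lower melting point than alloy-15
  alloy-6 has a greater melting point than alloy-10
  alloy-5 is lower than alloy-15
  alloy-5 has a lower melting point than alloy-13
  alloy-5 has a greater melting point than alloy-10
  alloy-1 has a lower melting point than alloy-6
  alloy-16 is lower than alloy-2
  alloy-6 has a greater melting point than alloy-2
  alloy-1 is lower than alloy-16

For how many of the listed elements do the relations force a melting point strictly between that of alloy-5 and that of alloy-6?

The relations place alloy-5 below alloy-6. An element lies strictly between them when it is forced above alloy-5 and also forced below alloy-6.
Above alloy-5: {alloy-2, alloy-13, alloy-15}. Below alloy-6: {alloy-7, alloy-10, alloy-1, alloy-16, alloy-2}.
Intersection: {alloy-2} — 1.

1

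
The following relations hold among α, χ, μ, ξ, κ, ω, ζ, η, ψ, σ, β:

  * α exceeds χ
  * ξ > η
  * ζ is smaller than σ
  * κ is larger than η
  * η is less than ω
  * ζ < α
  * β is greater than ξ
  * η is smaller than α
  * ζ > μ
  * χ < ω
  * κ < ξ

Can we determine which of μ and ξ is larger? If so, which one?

Following every chain through μ: above μ we get ζ, α, σ.
ξ is not reached, and no chain runs the other way from ξ to μ.
So the given relations leave the order of μ and ξ undetermined.

undetermined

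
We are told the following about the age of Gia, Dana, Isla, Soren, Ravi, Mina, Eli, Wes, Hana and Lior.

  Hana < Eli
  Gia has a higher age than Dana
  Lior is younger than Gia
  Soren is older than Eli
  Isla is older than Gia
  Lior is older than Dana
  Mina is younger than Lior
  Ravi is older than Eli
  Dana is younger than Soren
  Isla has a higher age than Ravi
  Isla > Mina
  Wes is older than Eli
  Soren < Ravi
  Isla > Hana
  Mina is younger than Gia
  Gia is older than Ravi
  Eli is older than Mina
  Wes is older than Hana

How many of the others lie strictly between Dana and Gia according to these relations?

3

Chaining upward from Dana reaches: Soren, Lior, Ravi, Isla.
Chaining downward from Gia reaches: Mina, Hana, Eli, Soren, Lior, Ravi.
Strictly between Dana and Gia are those in both lists: Soren, Lior, Ravi — 3 elements.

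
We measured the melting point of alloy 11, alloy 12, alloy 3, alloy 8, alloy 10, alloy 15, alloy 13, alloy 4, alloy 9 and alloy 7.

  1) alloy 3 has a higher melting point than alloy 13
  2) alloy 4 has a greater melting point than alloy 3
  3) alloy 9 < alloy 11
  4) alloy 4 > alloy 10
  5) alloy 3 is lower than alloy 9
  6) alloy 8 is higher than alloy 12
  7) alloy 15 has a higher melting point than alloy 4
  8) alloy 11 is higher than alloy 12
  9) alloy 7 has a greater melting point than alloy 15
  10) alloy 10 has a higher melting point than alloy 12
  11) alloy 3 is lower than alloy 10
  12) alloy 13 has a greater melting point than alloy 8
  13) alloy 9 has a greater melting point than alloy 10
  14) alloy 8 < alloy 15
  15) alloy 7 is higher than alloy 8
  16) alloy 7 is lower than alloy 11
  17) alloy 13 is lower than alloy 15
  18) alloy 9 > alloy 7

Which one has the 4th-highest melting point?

Piecing the relations together gives one ordering: alloy 12 < alloy 8 < alloy 13 < alloy 3 < alloy 10 < alloy 4 < alloy 15 < alloy 7 < alloy 9 < alloy 11.
The 4th largest is alloy 15.

alloy 15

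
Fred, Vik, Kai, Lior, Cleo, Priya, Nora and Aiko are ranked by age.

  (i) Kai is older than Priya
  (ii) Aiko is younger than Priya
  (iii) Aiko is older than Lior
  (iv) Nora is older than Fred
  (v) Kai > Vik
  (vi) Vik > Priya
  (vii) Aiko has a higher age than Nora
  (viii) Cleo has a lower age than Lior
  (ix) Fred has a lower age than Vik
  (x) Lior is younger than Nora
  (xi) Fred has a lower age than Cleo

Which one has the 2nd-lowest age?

Cleo

Chaining the given pairs: Fred < Cleo < Lior < Nora < Aiko < Priya < Vik < Kai.
Counting 2 from the smallest end gives Cleo.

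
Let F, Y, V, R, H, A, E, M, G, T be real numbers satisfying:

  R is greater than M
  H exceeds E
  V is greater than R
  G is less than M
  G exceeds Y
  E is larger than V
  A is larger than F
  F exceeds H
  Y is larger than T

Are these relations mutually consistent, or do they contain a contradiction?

consistent

Every relation is compatible with T < Y < G < M < R < V < E < H < F < A; the set is consistent.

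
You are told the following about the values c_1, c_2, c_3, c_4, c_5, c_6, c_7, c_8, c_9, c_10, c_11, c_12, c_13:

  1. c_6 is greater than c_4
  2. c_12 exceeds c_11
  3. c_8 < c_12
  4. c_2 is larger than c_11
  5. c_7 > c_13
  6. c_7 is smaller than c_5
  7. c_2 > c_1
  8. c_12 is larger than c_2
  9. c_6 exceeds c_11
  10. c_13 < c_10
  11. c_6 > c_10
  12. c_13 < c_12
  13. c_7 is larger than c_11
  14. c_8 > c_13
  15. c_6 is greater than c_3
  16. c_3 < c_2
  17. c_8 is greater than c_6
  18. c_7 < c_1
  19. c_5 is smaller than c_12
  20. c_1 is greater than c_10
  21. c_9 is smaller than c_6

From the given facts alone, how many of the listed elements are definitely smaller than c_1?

4

Directly below c_1: c_7, c_10.
One step further: c_11, c_13 (4 so far).
No other element is forced below c_1 by the given relations, so the count is 4.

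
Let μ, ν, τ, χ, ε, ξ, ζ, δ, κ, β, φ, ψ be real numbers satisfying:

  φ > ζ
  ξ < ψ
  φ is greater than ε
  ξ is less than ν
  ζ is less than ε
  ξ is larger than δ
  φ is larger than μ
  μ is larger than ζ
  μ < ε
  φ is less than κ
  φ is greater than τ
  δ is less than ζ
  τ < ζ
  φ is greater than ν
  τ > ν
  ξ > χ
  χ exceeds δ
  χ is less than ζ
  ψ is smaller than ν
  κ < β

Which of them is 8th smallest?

μ

Piecing the relations together gives one ordering: δ < χ < ξ < ψ < ν < τ < ζ < μ < ε < φ < κ < β.
The 8th smallest is μ.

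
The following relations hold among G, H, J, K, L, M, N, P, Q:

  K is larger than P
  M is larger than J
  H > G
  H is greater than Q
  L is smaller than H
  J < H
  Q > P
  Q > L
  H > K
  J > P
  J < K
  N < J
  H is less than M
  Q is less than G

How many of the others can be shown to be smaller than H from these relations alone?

7

Directly below H: L, J, Q, K, G.
One step further: P, N (7 so far).
No other element is forced below H by the given relations, so the count is 7.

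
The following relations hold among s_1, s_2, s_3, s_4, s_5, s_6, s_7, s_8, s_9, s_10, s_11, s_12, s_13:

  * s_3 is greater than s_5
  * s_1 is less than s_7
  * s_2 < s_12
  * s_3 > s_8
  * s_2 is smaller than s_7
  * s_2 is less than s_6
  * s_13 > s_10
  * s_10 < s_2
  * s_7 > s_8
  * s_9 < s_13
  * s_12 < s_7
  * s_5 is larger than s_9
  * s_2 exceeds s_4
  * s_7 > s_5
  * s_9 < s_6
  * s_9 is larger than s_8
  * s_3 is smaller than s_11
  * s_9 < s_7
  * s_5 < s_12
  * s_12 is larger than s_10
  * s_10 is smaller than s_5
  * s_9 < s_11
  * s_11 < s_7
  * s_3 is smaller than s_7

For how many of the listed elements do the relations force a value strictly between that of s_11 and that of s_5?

1

The relations place s_5 below s_11. An element lies strictly between them when it is forced above s_5 and also forced below s_11.
Above s_5: {s_12, s_3, s_7}. Below s_11: {s_8, s_9, s_10, s_3}.
Intersection: {s_3} — 1.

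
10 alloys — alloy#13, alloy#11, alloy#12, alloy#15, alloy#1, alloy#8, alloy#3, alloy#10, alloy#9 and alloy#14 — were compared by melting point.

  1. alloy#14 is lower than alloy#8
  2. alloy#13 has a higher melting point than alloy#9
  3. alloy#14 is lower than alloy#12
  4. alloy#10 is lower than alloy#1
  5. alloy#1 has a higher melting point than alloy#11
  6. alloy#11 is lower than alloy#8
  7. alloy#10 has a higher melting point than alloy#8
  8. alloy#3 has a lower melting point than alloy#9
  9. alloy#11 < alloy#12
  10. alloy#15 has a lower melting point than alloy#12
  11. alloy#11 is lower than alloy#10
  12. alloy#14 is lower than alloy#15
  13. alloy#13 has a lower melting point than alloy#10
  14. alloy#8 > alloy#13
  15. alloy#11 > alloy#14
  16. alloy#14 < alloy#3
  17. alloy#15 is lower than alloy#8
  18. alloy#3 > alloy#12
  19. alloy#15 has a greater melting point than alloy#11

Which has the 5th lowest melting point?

Chaining the given pairs: alloy#14 < alloy#11 < alloy#15 < alloy#12 < alloy#3 < alloy#9 < alloy#13 < alloy#8 < alloy#10 < alloy#1.
The 5th smallest is alloy#3.

alloy#3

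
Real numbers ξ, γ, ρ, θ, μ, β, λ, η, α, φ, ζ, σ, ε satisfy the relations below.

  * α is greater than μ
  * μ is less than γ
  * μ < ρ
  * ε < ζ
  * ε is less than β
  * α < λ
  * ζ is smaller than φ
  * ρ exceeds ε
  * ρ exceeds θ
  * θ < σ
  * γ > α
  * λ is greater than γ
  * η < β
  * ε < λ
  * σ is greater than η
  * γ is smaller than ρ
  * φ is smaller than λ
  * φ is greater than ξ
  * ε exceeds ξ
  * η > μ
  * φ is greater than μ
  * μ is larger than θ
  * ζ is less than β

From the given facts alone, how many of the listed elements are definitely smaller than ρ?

6

Directly below ρ: θ, μ, ε, γ.
One step further: ξ, α (6 so far).
No other element is forced below ρ by the given relations, so the count is 6.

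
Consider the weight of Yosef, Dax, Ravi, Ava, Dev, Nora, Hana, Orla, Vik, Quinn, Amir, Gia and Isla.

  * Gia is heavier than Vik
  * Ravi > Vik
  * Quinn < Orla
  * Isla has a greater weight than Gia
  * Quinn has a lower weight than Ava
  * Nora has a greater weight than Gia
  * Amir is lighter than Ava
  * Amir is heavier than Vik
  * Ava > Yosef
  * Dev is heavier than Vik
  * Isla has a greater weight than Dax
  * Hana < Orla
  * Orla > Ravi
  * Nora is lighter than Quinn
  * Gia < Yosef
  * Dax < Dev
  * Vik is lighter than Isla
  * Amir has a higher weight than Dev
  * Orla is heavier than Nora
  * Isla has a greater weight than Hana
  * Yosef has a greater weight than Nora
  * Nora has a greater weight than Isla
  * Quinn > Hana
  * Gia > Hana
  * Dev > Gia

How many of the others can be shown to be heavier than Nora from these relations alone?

From Nora the given relations immediately reach Quinn, Yosef, Orla.
From those, Ava — 4 in total.
Nothing else is reachable above Nora; 4 in all.

4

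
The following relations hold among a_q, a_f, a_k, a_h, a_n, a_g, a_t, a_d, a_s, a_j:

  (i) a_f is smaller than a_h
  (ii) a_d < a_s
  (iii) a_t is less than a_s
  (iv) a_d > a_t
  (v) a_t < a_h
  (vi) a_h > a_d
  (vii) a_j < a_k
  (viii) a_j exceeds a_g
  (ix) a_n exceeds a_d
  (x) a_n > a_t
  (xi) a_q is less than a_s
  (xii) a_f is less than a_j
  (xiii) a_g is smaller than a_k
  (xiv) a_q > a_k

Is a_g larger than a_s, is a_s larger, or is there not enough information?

a_s

Chaining the given relations: a_g < a_j < a_k < a_q < a_s.
So a_s is larger.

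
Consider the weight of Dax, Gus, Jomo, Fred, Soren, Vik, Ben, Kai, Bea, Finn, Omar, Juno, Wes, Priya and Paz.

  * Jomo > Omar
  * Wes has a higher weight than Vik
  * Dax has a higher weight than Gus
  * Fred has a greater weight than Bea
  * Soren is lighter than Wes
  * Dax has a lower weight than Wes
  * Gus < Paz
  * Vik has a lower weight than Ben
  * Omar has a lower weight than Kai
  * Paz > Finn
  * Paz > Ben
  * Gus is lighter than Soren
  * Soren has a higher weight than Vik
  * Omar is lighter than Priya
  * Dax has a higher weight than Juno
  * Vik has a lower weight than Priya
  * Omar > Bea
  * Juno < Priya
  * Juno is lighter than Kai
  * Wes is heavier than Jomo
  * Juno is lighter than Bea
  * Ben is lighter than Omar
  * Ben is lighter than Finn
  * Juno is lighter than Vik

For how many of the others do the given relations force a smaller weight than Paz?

The elements the relations force below Paz are Juno, Vik, Gus, Ben, Finn — no chain reaches any other.
That is 5.

5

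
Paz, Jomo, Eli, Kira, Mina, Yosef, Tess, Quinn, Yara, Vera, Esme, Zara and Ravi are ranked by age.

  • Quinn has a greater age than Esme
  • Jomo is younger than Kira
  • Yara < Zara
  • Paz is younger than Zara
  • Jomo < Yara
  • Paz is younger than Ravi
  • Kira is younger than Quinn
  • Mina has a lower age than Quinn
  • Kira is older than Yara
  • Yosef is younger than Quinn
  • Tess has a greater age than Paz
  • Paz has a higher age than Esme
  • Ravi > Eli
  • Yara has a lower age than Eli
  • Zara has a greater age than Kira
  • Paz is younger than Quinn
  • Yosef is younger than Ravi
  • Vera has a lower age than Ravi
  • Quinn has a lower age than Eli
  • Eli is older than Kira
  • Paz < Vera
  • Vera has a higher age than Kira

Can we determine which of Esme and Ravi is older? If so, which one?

Ravi

The relevant relations are Esme < Paz; Paz < Quinn; Quinn < Eli; Eli < Ravi.
Together: Esme < Paz < Quinn < Eli < Ravi.
So Ravi is older.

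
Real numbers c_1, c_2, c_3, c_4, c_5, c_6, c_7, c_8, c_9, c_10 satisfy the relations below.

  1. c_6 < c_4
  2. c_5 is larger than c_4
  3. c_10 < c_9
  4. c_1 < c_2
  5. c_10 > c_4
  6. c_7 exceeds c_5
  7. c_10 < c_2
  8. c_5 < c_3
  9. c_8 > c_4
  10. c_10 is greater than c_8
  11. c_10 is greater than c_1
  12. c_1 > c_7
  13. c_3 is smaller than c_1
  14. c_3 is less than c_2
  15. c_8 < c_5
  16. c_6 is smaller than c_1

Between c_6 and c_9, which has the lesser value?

c_6

c_6 < c_4 and c_4 < c_8 give c_6 < c_8.
Then c_8 < c_5 extends the chain to c_5.
With c_5 < c_7: c_6 < c_4 < c_8 < c_5 < c_7.
Then c_7 < c_1 extends the chain to c_1.
With c_1 < c_10: c_6 < c_4 < c_8 < c_5 < c_7 < c_1 < c_10.
Then c_10 < c_9 extends the chain to c_9.
So c_6 < c_9; c_6 is the smaller of the two.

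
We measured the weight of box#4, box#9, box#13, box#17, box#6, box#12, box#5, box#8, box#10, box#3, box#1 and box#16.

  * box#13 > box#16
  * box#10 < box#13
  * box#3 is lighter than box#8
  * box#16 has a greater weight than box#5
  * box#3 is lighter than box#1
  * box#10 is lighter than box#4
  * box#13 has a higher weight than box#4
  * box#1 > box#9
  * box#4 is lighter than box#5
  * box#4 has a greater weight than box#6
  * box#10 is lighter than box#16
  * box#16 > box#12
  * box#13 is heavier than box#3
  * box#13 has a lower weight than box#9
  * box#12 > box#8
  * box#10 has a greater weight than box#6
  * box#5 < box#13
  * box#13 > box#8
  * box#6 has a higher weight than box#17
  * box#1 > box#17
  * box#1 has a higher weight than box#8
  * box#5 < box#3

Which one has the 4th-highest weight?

The consecutive relations fix a unique order: box#17 < box#6 < box#10 < box#4 < box#5 < box#3 < box#8 < box#12 < box#16 < box#13 < box#9 < box#1.
The 4th largest is box#16.

box#16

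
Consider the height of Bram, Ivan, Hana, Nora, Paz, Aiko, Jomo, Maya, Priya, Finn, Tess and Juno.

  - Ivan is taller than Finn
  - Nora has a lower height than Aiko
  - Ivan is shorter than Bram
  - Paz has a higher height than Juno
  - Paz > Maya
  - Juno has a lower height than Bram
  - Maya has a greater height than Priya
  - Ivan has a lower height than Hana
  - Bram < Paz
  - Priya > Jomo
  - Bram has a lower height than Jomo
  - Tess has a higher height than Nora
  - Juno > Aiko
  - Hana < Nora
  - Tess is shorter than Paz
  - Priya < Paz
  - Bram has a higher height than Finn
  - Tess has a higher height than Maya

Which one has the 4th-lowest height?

Nora

Chaining the given pairs: Finn < Ivan < Hana < Nora < Aiko < Juno < Bram < Jomo < Priya < Maya < Tess < Paz.
The 4th smallest is Nora.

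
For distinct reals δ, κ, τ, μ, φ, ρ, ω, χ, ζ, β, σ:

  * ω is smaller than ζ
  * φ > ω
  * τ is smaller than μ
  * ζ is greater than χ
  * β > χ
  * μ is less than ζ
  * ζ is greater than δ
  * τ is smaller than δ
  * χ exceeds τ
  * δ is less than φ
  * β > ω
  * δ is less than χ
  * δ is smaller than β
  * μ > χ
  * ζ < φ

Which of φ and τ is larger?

φ

Link the given pairs in sequence: τ < δ; δ < χ; χ < μ; μ < ζ; ζ < φ.
Chaining these gives τ < δ < χ < μ < ζ < φ.
So τ < φ; φ is the larger of the two.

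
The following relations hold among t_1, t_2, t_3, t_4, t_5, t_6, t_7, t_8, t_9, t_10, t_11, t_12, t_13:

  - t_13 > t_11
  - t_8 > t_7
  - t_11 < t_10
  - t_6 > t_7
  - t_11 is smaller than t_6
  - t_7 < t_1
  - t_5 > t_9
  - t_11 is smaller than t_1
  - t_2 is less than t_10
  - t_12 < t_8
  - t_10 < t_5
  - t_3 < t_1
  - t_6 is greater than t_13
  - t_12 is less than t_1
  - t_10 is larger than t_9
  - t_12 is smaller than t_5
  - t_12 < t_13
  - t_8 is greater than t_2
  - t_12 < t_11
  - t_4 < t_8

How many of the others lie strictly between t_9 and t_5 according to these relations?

Chaining upward from t_9 reaches: t_10.
Chaining downward from t_5 reaches: t_12, t_11, t_2, t_10.
Strictly between t_9 and t_5 are those in both lists: t_10 — 1 element.

1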